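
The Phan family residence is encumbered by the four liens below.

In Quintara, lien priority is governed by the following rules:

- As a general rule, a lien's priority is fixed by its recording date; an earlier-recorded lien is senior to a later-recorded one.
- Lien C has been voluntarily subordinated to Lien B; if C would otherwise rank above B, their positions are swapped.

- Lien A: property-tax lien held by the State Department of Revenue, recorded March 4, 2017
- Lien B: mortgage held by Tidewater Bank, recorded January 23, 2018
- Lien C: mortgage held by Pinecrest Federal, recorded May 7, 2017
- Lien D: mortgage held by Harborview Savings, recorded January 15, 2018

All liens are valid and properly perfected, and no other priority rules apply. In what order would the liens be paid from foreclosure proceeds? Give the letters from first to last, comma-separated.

Ordering by effective date: A (March 4, 2017), C (May 7, 2017), D (January 15, 2018), B (January 23, 2018).
C is senior to B before the subordination, so the two trade places.

A, B, D, C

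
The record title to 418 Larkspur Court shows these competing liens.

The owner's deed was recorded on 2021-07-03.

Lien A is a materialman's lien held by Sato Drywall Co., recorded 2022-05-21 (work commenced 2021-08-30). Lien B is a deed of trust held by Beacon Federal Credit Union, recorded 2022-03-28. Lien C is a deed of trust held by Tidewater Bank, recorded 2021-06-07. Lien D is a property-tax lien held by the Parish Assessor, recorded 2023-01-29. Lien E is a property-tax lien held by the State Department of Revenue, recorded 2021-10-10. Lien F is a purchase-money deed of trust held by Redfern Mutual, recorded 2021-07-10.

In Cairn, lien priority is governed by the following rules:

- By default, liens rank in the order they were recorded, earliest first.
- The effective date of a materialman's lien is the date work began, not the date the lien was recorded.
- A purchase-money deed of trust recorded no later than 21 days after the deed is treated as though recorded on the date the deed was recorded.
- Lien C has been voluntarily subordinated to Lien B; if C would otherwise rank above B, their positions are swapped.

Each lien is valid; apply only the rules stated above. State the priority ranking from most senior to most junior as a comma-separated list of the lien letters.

Adjusting effective dates: A relates back to 2021-08-30 (work commenced); F relates back to the deed date 2021-07-03.
By effective date, earliest first: C (2021-06-07), F (2021-07-03), A (2021-08-30), E (2021-10-10), B (2022-03-28), D (2023-01-29).
C is senior to B before the subordination, so the two trade places.

B, F, A, E, C, D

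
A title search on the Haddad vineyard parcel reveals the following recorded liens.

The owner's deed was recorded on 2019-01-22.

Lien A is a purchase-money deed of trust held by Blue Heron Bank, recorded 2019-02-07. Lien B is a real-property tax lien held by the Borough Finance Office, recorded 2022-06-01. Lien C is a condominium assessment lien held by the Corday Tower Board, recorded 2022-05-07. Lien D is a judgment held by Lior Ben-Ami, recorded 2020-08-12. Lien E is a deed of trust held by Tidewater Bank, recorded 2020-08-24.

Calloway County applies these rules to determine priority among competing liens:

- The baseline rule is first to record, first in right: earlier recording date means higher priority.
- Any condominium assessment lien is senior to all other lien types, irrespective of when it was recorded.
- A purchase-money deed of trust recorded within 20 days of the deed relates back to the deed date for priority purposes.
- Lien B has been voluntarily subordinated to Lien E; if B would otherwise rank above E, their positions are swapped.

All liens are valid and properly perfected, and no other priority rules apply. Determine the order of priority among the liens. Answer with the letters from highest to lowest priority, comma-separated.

C, A, D, E, B

Adjusting effective dates: A's effective date is the deed date, 2019-01-22.
C is a condominium assessment lien, so it outranks all other liens regardless of date.
The other liens, earliest effective date first: A (2019-01-22), D (2020-08-12), E (2020-08-24), B (2022-06-01).
B is already junior to E, so the subordination agreement changes nothing.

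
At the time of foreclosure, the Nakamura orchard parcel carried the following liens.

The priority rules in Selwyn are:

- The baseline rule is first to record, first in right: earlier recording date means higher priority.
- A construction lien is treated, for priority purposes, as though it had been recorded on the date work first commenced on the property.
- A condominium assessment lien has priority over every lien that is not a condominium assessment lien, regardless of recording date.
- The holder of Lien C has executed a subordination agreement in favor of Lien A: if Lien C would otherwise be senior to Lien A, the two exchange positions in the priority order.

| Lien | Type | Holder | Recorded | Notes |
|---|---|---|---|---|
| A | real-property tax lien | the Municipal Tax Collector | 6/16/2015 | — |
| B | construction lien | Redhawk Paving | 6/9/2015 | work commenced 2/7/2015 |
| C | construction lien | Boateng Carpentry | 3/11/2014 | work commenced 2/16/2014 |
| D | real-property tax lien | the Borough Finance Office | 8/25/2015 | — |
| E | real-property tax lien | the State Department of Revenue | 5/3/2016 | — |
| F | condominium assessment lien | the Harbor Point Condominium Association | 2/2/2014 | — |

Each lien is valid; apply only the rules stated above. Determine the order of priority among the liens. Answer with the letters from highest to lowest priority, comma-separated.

Effective dates after the stated exceptions: B is treated as recorded 2/7/2015, the work-commencement date; C's effective date is 2/16/2014, when work began.
As a condominium assessment lien, F is senior to every other lien.
Ordering the rest by effective date: C (2/16/2014), B (2/7/2015), A (6/16/2015), D (8/25/2015), E (5/3/2016).
Because C would otherwise rank above A, the subordination swaps them.

F, A, B, C, D, E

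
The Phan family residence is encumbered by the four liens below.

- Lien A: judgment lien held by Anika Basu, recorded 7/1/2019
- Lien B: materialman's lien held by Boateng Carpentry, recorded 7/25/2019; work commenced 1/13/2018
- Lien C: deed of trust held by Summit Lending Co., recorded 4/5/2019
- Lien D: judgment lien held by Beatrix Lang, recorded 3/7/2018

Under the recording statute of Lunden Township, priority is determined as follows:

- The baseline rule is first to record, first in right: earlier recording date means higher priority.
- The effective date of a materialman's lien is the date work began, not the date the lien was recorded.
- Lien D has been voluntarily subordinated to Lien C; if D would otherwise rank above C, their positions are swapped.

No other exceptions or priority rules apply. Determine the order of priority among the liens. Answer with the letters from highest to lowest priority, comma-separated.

B, C, D, A

Effective dates after the stated exceptions: B relates back to 1/13/2018 (work commenced).
Ordering by effective date: B (1/13/2018), D (3/7/2018), C (4/5/2019), A (7/1/2019).
D would otherwise be senior to C, so under the subordination agreement D and C exchange positions.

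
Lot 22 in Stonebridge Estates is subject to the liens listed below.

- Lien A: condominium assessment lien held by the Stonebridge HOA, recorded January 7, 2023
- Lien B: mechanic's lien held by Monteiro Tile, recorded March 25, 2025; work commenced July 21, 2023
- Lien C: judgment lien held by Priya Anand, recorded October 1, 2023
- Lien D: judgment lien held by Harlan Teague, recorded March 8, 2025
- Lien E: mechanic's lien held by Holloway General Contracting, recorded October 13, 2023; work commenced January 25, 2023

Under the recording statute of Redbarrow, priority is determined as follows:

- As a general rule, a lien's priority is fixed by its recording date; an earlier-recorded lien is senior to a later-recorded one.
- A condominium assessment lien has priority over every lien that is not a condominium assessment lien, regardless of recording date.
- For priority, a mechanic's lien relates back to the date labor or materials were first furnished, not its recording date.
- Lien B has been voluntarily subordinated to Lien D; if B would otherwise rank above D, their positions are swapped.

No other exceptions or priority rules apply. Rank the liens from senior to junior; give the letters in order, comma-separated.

First, effective dates: B is treated as recorded July 21, 2023, the work-commencement date; E relates back to January 25, 2023 (work commenced).
A is a condominium assessment lien and takes priority over every other lien.
The other liens, earliest effective date first: E (January 25, 2023), B (July 21, 2023), C (October 1, 2023), D (March 8, 2025).
B would otherwise be senior to D, so under the subordination agreement B and D exchange positions.

A, E, D, C, B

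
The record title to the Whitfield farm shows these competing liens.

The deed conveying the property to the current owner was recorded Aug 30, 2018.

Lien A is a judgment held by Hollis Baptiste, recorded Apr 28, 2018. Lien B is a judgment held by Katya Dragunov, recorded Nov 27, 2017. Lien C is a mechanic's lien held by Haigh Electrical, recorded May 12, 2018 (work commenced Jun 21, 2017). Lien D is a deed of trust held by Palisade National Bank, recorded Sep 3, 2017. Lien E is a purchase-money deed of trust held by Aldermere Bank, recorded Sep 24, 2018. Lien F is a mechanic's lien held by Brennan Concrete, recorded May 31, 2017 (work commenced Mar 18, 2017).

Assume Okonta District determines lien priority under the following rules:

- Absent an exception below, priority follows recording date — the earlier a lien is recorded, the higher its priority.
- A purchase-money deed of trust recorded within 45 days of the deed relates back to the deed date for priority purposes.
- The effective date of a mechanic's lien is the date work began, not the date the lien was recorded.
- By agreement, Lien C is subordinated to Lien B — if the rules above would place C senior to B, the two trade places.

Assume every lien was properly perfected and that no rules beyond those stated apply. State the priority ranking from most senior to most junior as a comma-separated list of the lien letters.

F, B, D, C, A, E

Adjusting effective dates: C's effective date is Jun 21, 2017, when work began; E relates back to the deed date Aug 30, 2018; F's effective date is Mar 18, 2017, when work began.
By effective date: F (Mar 18, 2017), C (Jun 21, 2017), D (Sep 3, 2017), B (Nov 27, 2017), A (Apr 28, 2018), E (Aug 30, 2018).
C is senior to B before the subordination, so the two trade places.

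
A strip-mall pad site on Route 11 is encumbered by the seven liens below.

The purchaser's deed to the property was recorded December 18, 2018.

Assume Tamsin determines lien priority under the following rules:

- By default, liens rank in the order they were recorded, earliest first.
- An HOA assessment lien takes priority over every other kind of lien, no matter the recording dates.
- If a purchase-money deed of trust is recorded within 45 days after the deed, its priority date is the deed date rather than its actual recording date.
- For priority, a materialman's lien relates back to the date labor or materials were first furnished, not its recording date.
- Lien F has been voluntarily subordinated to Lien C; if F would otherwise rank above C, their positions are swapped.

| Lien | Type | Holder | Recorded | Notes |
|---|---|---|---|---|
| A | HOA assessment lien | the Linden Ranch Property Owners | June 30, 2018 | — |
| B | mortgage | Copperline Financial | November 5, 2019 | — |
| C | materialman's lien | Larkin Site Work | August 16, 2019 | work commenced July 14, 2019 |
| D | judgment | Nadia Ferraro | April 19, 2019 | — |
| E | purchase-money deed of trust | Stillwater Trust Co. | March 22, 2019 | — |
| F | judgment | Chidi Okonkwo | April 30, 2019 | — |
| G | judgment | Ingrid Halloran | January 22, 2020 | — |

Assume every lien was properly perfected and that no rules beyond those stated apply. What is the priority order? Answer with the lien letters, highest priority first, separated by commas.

A, E, D, C, F, B, G

Adjusting effective dates: C relates back to July 14, 2019 (work commenced); E missed the 45-day window (94 days after the deed), so its recording date stands.
A is an HOA assessment lien, so it outranks all other liens regardless of date.
Among the remaining liens, by effective date: E (March 22, 2019), D (April 19, 2019), F (April 30, 2019), C (July 14, 2019), B (November 5, 2019), G (January 22, 2020).
F would otherwise be senior to C, so under the subordination agreement F and C exchange positions.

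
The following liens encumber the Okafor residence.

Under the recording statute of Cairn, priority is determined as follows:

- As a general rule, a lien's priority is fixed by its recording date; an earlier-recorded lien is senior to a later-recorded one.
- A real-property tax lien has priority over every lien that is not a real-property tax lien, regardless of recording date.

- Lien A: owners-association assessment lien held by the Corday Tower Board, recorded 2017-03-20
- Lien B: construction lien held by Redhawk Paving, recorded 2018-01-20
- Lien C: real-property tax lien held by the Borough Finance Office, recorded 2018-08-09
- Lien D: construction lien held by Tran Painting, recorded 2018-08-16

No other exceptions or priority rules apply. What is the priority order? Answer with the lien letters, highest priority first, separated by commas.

C is a real-property tax lien, so it outranks all other liens regardless of date.
Among the remaining liens, by effective date: A (2017-03-20), B (2018-01-20), D (2018-08-16).

C, A, B, D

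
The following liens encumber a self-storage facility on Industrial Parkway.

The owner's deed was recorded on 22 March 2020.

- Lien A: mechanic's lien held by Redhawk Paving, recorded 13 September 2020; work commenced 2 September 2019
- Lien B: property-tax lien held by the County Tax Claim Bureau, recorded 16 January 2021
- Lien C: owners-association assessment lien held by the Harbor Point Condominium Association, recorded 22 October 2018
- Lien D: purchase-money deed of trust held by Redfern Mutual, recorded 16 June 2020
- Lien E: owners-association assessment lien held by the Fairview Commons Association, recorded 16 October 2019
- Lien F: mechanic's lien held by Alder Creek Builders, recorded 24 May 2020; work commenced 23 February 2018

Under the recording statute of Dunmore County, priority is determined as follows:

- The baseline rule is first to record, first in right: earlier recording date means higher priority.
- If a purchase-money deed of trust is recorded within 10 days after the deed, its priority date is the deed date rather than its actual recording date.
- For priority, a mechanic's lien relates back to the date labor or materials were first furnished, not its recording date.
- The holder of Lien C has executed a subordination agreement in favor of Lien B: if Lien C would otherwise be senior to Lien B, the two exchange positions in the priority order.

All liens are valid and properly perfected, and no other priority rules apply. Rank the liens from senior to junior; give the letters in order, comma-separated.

F, B, A, E, D, C

Effective dates: A relates back to 2 September 2019 (work commenced); D was recorded 86 days after the deed — beyond 10 days — so no relation-back applies; F is treated as recorded 23 February 2018, the work-commencement date.
By effective date: F (23 February 2018), C (22 October 2018), A (2 September 2019), E (16 October 2019), D (16 June 2020), B (16 January 2021).
C is senior to B before the subordination, so the two trade places.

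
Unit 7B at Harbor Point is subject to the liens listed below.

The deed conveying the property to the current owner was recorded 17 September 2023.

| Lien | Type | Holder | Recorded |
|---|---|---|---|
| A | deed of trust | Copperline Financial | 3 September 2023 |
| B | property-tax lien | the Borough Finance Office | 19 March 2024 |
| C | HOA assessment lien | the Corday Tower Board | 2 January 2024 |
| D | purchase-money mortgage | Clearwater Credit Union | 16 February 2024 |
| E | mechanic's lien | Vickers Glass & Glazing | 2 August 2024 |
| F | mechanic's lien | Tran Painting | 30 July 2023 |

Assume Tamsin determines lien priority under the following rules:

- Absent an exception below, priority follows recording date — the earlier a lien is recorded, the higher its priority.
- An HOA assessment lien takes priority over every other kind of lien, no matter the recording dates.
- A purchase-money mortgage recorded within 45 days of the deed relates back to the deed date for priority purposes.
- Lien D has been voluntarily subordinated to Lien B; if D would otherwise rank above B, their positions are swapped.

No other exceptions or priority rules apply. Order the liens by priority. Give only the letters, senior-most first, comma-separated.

Adjusting effective dates: D missed the 45-day window (152 days after the deed), so its recording date stands.
C, as an HOA assessment lien, has superpriority and ranks first.
Ordering the rest by effective date: F (30 July 2023), A (3 September 2023), D (16 February 2024), B (19 March 2024), E (2 August 2024).
The subordination applies — D was senior to B — so D and B swap.

C, F, A, B, D, E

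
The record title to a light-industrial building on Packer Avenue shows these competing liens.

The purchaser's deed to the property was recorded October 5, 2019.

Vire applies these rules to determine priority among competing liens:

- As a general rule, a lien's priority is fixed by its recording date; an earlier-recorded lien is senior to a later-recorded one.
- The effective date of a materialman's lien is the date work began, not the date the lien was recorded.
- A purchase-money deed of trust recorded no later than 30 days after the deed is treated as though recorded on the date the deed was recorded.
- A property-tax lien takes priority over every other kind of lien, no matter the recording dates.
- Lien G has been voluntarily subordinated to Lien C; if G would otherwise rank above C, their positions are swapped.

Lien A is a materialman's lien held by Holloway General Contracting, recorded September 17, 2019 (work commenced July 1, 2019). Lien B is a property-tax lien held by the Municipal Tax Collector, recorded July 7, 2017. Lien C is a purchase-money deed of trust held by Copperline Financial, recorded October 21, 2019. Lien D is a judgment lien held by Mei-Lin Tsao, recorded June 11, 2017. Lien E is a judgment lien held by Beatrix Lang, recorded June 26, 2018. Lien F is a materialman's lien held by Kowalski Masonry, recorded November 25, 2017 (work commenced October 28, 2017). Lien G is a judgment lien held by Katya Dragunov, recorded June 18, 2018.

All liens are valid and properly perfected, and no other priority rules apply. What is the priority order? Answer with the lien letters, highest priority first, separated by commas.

Effective dates after the stated exceptions: A relates back to July 1, 2019 (work commenced); C was recorded within the 30-day window, so its effective date is the deed date October 5, 2019; F relates back to October 28, 2017 (work commenced).
As a property-tax lien, B is senior to every other lien.
Ordering the rest by effective date: D (June 11, 2017), F (October 28, 2017), G (June 18, 2018), E (June 26, 2018), A (July 1, 2019), C (October 5, 2019).
The subordination applies — G was senior to C — so G and C swap.

B, D, F, C, E, A, G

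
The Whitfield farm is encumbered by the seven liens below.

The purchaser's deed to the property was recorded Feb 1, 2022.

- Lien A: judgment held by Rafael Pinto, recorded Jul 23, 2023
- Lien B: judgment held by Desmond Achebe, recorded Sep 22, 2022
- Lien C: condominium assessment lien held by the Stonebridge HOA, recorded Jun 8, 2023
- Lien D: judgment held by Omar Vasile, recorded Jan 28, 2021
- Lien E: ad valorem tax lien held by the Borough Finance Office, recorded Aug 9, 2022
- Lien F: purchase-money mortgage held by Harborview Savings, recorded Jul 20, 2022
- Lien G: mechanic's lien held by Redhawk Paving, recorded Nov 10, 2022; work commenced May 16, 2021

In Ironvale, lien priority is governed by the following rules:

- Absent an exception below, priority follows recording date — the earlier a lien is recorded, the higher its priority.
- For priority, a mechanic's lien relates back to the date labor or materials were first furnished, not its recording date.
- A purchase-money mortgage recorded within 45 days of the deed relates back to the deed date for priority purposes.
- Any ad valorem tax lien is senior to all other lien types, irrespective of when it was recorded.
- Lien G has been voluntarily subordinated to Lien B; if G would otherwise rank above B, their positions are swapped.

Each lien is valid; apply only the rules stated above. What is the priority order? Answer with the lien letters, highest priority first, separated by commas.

E, D, B, F, G, C, A

Adjusting effective dates: F missed the 45-day window (169 days after the deed), so its recording date stands; G's effective date is May 16, 2021, when work began.
E is an ad valorem tax lien and takes priority over every other lien.
Among the remaining liens, by effective date: D (Jan 28, 2021), G (May 16, 2021), F (Jul 20, 2022), B (Sep 22, 2022), C (Jun 8, 2023), A (Jul 23, 2023).
G is senior to B before the subordination, so the two trade places.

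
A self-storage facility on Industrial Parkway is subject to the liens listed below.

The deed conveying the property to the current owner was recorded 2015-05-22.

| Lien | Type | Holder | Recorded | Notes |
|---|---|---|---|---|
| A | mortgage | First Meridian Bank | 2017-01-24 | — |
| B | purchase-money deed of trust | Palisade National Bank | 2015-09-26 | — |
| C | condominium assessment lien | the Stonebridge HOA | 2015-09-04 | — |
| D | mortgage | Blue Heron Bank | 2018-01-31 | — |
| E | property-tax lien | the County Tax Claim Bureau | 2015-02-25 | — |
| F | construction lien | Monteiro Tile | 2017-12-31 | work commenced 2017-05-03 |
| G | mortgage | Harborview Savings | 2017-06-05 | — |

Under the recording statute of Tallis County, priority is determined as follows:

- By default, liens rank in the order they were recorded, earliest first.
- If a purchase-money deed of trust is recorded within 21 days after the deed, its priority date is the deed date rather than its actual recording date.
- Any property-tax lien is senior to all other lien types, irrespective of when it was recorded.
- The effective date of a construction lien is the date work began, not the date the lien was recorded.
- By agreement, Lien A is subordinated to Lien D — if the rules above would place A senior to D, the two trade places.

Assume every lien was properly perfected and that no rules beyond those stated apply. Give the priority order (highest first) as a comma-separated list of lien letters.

E, C, B, D, F, G, A

Effective dates after the stated exceptions: B was recorded 127 days after the deed, outside the 21-day window, so it keeps its recording date; F's effective date is 2017-05-03, when work began.
E, as a property-tax lien, has superpriority and ranks first.
Remaining liens by effective date: C (2015-09-04), B (2015-09-26), A (2017-01-24), F (2017-05-03), G (2017-06-05), D (2018-01-31).
The subordination applies — A was senior to D — so A and D swap.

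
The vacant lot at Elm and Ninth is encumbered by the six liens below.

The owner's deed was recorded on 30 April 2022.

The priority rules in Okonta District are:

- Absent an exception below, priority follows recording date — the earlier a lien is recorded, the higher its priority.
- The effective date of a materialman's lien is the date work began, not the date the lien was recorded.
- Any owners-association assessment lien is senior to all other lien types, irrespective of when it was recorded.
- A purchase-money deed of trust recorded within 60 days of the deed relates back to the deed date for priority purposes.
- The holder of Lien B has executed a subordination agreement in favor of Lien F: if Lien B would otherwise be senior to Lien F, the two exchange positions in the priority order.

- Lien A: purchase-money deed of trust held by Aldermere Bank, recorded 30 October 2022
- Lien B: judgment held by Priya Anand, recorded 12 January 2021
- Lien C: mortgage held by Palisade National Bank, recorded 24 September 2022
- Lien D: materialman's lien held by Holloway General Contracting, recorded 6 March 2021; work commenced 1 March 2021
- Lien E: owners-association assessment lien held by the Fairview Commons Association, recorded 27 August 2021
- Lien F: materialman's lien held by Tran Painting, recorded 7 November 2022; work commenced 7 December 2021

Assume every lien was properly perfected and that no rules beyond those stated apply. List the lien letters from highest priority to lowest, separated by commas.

Effective dates: A was recorded 183 days after the deed — beyond 60 days — so no relation-back applies; D is treated as recorded 1 March 2021, the work-commencement date; F relates back to 7 December 2021 (work commenced).
E is an owners-association assessment lien and takes priority over every other lien.
Among the remaining liens, by effective date: B (12 January 2021), D (1 March 2021), F (7 December 2021), C (24 September 2022), A (30 October 2022).
Because B would otherwise rank above F, the subordination swaps them.

E, F, D, B, C, A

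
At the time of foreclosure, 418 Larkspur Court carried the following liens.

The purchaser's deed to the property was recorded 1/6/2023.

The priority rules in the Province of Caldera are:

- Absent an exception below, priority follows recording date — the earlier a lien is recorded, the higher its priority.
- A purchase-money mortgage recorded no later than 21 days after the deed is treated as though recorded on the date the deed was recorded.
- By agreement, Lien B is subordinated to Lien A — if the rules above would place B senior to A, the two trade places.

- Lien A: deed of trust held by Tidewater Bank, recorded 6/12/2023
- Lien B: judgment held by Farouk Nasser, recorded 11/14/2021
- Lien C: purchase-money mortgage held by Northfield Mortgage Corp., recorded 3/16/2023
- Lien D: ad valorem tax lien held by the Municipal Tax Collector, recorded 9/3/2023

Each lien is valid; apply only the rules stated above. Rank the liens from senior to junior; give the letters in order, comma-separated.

Adjusting effective dates: C was recorded 69 days after the deed — beyond 21 days — so no relation-back applies.
Sorted by effective date: B (11/14/2021), C (3/16/2023), A (6/12/2023), D (9/3/2023).
B would otherwise be senior to A, so under the subordination agreement B and A exchange positions.

A, C, B, D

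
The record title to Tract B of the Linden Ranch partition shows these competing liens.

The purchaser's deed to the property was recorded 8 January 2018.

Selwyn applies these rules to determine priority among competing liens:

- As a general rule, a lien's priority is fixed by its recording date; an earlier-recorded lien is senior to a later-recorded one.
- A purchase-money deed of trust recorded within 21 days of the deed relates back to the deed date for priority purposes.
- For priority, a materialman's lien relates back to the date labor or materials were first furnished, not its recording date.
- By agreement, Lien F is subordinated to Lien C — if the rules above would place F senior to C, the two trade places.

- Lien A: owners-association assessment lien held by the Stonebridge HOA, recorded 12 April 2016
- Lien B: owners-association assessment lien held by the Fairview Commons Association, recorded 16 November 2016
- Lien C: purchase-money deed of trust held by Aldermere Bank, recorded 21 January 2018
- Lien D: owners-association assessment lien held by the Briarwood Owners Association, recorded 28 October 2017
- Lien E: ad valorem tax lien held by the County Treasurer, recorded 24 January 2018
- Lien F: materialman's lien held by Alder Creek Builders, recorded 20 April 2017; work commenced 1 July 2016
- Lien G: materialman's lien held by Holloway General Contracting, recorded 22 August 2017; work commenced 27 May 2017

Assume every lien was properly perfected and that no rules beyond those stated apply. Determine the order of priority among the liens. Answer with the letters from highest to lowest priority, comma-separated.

Effective dates after the stated exceptions: C's effective date is the deed date, 8 January 2018; F relates back to 1 July 2016 (work commenced); G's effective date is 27 May 2017, when work began.
By effective date: A (12 April 2016), F (1 July 2016), B (16 November 2016), G (27 May 2017), D (28 October 2017), C (8 January 2018), E (24 January 2018).
The subordination applies — F was senior to C — so F and C swap.

A, C, B, G, D, F, E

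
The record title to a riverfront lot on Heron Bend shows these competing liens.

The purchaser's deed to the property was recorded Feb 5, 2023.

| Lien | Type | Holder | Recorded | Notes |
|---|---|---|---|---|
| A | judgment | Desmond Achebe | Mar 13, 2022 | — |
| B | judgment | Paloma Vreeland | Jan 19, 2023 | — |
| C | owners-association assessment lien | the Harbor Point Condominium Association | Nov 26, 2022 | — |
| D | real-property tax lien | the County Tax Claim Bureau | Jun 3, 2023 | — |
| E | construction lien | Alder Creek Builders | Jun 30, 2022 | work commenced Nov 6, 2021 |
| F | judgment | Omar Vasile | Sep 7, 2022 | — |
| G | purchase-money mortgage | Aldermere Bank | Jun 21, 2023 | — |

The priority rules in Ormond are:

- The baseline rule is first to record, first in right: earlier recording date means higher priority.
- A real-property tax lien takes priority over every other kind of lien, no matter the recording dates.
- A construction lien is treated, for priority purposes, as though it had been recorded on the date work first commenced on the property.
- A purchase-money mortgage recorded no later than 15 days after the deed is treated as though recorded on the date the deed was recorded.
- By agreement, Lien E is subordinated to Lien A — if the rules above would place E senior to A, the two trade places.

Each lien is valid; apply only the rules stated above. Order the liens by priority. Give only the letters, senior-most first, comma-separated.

First, effective dates: E is treated as recorded Nov 6, 2021, the work-commencement date; G was recorded 136 days after the deed — beyond 15 days — so no relation-back applies.
D, as a real-property tax lien, has superpriority and ranks first.
Among the remaining liens, by effective date: E (Nov 6, 2021), A (Mar 13, 2022), F (Sep 7, 2022), C (Nov 26, 2022), B (Jan 19, 2023), G (Jun 21, 2023).
E would otherwise be senior to A, so under the subordination agreement E and A exchange positions.

D, A, E, F, C, B, G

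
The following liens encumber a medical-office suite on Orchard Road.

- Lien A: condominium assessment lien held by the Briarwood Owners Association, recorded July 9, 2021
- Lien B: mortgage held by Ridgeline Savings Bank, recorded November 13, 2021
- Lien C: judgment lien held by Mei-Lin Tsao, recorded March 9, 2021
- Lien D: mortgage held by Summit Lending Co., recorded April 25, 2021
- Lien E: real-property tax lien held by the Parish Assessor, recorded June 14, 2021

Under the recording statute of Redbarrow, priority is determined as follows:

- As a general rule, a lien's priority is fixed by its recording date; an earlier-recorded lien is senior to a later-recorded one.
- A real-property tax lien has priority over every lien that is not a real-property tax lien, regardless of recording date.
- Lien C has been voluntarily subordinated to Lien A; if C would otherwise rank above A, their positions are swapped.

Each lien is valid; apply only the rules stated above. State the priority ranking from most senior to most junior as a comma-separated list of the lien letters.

E, A, D, C, B

E is a real-property tax lien, so it outranks all other liens regardless of date.
Remaining liens by effective date: C (March 9, 2021), D (April 25, 2021), A (July 9, 2021), B (November 13, 2021).
Because C would otherwise rank above A, the subordination swaps them.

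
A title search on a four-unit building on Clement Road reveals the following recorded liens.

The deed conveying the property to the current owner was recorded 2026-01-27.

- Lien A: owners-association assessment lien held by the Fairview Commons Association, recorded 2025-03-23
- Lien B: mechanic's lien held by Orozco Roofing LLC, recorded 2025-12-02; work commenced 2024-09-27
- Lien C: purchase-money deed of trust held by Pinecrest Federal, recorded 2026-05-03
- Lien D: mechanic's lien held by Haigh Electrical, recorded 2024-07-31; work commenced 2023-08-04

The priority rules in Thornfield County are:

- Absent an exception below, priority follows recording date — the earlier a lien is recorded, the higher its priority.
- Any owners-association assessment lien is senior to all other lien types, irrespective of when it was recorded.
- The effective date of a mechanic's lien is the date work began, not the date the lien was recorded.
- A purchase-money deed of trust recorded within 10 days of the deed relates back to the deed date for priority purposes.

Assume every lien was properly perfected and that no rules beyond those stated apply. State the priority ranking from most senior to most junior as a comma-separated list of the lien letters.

A, D, B, C

First, effective dates: B's effective date is 2024-09-27, when work began; C missed the 10-day window (96 days after the deed), so its recording date stands; D is treated as recorded 2023-08-04, the work-commencement date.
A is an owners-association assessment lien and takes priority over every other lien.
The other liens, earliest effective date first: D (2023-08-04), B (2024-09-27), C (2026-05-03).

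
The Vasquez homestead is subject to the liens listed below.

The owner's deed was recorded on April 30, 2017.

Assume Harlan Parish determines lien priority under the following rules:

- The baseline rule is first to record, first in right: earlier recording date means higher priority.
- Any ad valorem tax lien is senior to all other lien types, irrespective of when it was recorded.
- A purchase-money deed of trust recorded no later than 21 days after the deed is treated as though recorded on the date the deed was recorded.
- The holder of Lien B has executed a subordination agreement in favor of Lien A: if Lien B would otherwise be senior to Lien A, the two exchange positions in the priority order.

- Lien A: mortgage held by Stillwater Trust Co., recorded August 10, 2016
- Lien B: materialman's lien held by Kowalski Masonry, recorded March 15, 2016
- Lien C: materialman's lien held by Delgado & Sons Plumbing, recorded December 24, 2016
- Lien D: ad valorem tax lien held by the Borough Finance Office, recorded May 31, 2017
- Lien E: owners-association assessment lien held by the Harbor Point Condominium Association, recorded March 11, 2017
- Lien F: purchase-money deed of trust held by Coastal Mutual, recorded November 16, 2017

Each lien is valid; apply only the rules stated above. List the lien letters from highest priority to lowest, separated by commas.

D, A, B, C, E, F

First, effective dates: F was recorded 200 days after the deed — beyond 21 days — so no relation-back applies.
D is an ad valorem tax lien and takes priority over every other lien.
Ordering the rest by effective date: B (March 15, 2016), A (August 10, 2016), C (December 24, 2016), E (March 11, 2017), F (November 16, 2017).
B would otherwise be senior to A, so under the subordination agreement B and A exchange positions.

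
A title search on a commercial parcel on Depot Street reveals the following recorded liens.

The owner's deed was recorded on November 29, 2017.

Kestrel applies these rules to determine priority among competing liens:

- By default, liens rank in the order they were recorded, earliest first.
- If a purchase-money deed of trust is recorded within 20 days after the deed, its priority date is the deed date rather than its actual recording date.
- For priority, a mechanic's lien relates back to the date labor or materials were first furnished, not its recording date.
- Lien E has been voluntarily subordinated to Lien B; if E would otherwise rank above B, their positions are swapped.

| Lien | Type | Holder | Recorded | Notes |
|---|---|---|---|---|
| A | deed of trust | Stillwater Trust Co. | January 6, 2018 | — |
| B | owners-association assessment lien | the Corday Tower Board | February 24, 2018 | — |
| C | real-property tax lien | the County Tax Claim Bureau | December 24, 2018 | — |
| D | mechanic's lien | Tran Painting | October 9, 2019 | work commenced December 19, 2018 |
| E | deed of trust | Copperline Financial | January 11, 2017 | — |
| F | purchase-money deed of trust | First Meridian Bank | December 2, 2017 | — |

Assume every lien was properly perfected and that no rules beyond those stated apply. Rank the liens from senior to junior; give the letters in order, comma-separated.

B, F, A, E, D, C

Effective dates: D's effective date is December 19, 2018, when work began; F's effective date is the deed date, November 29, 2017.
By effective date: E (January 11, 2017), F (November 29, 2017), A (January 6, 2018), B (February 24, 2018), D (December 19, 2018), C (December 24, 2018).
Because E would otherwise rank above B, the subordination swaps them.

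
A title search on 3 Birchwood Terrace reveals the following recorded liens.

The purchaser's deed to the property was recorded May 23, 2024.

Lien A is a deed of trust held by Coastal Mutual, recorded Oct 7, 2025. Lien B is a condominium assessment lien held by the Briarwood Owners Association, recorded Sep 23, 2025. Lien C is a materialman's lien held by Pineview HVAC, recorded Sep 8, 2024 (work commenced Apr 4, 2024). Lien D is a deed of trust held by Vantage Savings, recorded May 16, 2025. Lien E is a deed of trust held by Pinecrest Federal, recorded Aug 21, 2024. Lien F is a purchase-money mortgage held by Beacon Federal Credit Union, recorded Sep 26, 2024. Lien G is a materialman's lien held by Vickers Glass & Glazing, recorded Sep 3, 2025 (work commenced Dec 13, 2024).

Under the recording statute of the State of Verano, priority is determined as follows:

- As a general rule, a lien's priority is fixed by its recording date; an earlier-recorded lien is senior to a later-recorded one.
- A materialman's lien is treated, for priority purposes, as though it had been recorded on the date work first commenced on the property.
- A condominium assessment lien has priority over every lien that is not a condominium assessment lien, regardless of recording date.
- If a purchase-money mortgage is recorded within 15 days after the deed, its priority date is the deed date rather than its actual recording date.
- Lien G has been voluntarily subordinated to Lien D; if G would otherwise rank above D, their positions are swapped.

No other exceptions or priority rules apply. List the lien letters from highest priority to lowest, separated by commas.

Effective dates after the stated exceptions: C relates back to Apr 4, 2024 (work commenced); F was recorded 126 days after the deed — beyond 15 days — so no relation-back applies; G is treated as recorded Dec 13, 2024, the work-commencement date.
B is a condominium assessment lien, so it outranks all other liens regardless of date.
The other liens, earliest effective date first: C (Apr 4, 2024), E (Aug 21, 2024), F (Sep 26, 2024), G (Dec 13, 2024), D (May 16, 2025), A (Oct 7, 2025).
G is senior to D before the subordination, so the two trade places.

B, C, E, F, D, G, A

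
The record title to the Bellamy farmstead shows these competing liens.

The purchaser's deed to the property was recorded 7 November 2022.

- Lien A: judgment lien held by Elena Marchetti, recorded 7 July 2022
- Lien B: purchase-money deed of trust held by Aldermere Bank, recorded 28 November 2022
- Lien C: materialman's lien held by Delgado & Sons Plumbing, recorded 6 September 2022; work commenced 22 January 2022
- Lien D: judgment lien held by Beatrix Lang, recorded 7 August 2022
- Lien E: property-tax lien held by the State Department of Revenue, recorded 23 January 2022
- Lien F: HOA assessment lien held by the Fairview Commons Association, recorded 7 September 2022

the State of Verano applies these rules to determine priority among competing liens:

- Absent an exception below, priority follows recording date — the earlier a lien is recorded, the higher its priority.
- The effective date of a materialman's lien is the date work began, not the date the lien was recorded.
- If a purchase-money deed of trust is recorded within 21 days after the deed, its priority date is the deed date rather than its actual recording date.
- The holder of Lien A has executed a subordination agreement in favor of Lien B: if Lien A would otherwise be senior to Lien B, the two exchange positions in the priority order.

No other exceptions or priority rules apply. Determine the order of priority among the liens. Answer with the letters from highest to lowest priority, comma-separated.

Effective dates after the stated exceptions: B's effective date is the deed date, 7 November 2022; C relates back to 22 January 2022 (work commenced).
By effective date: C (22 January 2022), E (23 January 2022), A (7 July 2022), D (7 August 2022), F (7 September 2022), B (7 November 2022).
The subordination applies — A was senior to B — so A and B swap.

C, E, B, D, F, A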